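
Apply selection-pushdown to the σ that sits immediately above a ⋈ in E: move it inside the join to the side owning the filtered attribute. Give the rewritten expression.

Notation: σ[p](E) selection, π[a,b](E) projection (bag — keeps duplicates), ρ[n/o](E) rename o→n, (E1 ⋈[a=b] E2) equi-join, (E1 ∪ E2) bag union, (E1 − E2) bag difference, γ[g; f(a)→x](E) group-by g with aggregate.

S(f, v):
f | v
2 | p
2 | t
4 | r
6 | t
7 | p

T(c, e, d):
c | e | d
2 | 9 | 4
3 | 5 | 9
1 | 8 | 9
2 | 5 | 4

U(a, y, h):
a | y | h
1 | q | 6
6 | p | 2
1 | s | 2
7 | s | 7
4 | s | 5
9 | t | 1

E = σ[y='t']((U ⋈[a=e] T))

σ filters on y, owned by the left side.
E' = (σ[y='t'](U) ⋈[a=e] T)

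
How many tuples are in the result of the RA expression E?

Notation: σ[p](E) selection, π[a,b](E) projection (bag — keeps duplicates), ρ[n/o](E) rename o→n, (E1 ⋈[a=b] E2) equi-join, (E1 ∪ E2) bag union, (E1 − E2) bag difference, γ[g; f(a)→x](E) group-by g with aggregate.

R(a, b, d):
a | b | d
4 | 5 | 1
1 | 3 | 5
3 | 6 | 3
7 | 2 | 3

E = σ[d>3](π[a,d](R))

Stepwise |·|:
  R → 4
  π[a,d](R) → 4
  σ[d>3](π[a,d](R)) → 1

|E| = 1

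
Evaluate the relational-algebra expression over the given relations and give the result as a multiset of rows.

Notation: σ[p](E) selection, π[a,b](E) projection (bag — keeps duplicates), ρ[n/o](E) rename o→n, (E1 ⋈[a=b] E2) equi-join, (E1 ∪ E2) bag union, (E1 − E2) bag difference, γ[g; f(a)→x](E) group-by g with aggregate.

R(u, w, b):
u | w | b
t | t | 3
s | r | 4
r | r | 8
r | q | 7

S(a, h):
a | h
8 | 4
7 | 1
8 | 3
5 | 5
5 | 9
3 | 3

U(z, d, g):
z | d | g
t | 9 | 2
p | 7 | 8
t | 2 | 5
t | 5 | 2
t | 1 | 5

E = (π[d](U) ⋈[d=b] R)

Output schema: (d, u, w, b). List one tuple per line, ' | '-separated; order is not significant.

Subexpression sizes:
  U → 5
  π[d](U) → 5
  R → 4
  (π[d](U) ⋈[d=b] R) → 1

== RESULT ==
d | u | w | b
7 | r | q | 7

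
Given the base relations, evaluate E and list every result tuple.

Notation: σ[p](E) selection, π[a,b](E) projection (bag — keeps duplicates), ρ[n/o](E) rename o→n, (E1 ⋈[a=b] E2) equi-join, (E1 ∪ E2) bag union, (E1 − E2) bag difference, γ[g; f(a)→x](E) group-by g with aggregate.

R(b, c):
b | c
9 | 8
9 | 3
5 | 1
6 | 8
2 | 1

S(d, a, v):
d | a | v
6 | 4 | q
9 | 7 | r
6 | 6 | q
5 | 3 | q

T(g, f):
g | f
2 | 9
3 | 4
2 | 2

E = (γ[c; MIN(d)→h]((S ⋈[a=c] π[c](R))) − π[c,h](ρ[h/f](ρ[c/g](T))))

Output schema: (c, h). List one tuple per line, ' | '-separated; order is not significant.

Stepwise |·|:
  S → 4
  R → 5
  π[c](R) → 5
  (S ⋈[a=c] π[c](R)) → 1
  γ[c; MIN(d)→h]((S ⋈[a=c] π[c](R))) → 1
  T → 3
  ρ[c/g](T) → 3
  ρ[h/f](ρ[c/g](T)) → 3
  π[c,h](ρ[h/f](ρ[c/g](T))) → 3
  (γ[c; MIN(d)→h]((S ⋈[a=c] π[c](R))) − π[c,h](ρ[h/f](ρ[c/g](T)))) → 1

== RESULT ==
c | h
3 | 5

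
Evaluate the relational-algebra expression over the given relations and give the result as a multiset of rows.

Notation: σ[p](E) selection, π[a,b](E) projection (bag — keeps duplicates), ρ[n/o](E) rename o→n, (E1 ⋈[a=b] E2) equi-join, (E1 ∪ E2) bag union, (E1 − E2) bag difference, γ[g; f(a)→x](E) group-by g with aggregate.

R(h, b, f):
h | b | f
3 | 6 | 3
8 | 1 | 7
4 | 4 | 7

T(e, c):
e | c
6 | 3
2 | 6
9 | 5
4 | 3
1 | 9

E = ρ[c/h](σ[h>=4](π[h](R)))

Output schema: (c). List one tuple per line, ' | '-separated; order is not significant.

Subexpression sizes:
  R → 3
  π[h](R) → 3
  σ[h>=4](π[h](R)) → 2
  ρ[c/h](σ[h>=4](π[h](R))) → 2

== RESULT ==
c
4
8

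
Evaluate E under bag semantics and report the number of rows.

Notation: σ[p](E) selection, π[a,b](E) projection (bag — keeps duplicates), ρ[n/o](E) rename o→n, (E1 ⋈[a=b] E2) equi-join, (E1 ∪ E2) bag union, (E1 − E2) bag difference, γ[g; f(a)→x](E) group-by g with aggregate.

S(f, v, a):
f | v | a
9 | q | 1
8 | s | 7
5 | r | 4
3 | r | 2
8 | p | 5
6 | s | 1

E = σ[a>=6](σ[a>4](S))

Stepwise |·|:
  S → 6
  σ[a>4](S) → 2
  σ[a>=6](σ[a>4](S)) → 1

|E| = 1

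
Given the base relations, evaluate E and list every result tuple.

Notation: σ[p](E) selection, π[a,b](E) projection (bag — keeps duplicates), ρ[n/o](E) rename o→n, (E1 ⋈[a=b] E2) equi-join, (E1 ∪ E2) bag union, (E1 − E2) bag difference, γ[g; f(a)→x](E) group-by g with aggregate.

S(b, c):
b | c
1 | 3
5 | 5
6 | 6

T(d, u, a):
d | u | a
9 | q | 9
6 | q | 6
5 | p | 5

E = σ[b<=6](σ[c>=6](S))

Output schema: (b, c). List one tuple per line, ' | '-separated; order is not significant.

Row counts bottom-up:
  S → 3
  σ[c>=6](S) → 1
  σ[b<=6](σ[c>=6](S)) → 1

== RESULT ==
b | c
6 | 6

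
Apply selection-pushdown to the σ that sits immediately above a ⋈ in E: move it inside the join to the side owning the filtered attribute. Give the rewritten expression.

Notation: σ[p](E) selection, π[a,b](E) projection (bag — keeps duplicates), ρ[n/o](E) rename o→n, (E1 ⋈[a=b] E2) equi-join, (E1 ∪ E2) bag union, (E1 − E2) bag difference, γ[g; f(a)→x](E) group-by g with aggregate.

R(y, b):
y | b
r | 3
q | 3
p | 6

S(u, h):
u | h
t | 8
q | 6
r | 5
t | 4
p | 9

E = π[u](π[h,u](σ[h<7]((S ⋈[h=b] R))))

σ filters on h, owned by the left side.
E' = π[u](π[h,u]((σ[h<7](S) ⋈[h=b] R)))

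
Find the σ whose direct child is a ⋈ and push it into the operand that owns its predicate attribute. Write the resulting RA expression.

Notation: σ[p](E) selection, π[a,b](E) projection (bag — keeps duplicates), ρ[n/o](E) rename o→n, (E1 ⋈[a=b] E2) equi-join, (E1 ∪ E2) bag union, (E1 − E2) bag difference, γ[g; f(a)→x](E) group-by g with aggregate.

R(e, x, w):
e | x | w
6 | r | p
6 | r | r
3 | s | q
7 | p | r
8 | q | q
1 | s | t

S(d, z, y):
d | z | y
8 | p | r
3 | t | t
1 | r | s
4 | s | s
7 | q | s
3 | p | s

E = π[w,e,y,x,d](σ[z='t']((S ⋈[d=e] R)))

σ filters on z, owned by the left side.
E' = π[w,e,y,x,d]((σ[z='t'](S) ⋈[d=e] R))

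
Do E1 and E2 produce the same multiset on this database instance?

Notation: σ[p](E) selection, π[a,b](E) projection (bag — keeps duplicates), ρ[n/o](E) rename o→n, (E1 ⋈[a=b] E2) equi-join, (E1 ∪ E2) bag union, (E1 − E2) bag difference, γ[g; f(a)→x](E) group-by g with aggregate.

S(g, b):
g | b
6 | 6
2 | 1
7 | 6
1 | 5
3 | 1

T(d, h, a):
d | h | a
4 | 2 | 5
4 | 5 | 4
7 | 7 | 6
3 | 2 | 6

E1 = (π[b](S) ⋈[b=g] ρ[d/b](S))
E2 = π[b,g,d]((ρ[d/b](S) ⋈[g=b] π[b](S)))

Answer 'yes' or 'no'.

E1 per-node cardinality:
  S → 5
  π[b](S) → 5
  S → 5
  ρ[d/b](S) → 5
  (π[b](S) ⋈[b=g] ρ[d/b](S)) → 4
E2 per-node cardinality:
  S → 5
  ρ[d/b](S) → 5
  S → 5
  π[b](S) → 5
  (ρ[d/b](S) ⋈[g=b] π[b](S)) → 4
  π[b,g,d]((ρ[d/b](S) ⋈[g=b] π[b](S))) → 4

E1 and E2 produce the same multiset:
b | g | d
1 | 1 | 5
1 | 1 | 5
6 | 6 | 6
6 | 6 | 6

yes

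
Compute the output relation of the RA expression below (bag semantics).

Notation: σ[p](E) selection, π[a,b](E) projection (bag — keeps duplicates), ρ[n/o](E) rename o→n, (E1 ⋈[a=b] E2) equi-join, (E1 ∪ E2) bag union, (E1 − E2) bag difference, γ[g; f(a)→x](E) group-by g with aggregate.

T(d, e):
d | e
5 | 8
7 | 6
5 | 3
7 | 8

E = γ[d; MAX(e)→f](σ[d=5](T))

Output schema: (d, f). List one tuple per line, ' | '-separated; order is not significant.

Subexpression sizes:
  T → 4
  σ[d=5](T) → 2
  γ[d; MAX(e)→f](σ[d=5](T)) → 1

== RESULT ==
d | f
5 | 8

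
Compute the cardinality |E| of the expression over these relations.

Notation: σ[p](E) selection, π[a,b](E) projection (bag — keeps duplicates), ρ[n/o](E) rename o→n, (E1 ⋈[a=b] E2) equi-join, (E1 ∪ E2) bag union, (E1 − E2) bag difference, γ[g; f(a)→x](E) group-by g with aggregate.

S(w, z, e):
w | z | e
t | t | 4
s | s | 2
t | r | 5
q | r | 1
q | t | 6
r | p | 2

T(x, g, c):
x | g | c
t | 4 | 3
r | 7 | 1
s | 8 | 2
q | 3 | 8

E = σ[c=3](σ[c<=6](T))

Stepwise |·|:
  T → 4
  σ[c<=6](T) → 3
  σ[c=3](σ[c<=6](T)) → 1

|E| = 1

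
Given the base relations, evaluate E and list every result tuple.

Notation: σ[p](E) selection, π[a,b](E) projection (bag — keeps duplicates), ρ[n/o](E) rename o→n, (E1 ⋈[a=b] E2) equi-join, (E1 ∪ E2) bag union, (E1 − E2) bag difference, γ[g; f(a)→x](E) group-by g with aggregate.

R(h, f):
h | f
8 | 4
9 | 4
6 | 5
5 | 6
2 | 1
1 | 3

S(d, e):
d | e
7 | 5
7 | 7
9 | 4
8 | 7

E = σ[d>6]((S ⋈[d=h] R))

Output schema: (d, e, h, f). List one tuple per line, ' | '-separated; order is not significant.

Subexpression sizes:
  S → 4
  R → 6
  (S ⋈[d=h] R) → 2
  σ[d>6]((S ⋈[d=h] R)) → 2

== RESULT ==
d | e | h | f
8 | 7 | 8 | 4
9 | 4 | 9 | 4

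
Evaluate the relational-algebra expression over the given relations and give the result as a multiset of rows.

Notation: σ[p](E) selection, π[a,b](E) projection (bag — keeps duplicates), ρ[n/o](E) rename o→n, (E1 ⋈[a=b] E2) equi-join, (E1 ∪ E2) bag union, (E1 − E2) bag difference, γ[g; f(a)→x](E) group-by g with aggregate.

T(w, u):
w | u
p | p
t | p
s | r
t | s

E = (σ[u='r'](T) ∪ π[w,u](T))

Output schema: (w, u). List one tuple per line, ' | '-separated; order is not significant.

Subexpression sizes:
  T → 4
  σ[u='r'](T) → 1
  T → 4
  π[w,u](T) → 4
  (σ[u='r'](T) ∪ π[w,u](T)) → 5

== RESULT ==
w | u
p | p
s | r
s | r
t | p
t | s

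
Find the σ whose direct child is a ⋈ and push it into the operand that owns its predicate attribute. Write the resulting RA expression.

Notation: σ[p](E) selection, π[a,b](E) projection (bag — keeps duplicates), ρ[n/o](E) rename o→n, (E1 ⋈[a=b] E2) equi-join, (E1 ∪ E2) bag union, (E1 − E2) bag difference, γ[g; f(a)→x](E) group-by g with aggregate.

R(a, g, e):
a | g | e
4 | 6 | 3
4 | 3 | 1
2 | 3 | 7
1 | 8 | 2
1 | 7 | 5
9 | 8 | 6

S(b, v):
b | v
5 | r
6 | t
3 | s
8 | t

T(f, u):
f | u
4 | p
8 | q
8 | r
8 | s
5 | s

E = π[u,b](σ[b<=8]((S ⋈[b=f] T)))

σ filters on b, owned by the left side.
E' = π[u,b]((σ[b<=8](S) ⋈[b=f] T))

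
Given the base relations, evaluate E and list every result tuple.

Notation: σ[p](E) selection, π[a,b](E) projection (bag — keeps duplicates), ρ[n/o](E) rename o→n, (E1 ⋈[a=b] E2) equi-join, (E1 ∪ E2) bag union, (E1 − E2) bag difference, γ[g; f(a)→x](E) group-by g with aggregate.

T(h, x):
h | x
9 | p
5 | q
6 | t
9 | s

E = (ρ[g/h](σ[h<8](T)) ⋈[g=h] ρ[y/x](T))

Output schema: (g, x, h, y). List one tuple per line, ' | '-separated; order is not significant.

Subexpression sizes:
  T → 4
  σ[h<8](T) → 2
  ρ[g/h](σ[h<8](T)) → 2
  T → 4
  ρ[y/x](T) → 4
  (ρ[g/h](σ[h<8](T)) ⋈[g=h] ρ[y/x](T)) → 2

== RESULT ==
g | x | h | y
5 | q | 5 | q
6 | t | 6 | t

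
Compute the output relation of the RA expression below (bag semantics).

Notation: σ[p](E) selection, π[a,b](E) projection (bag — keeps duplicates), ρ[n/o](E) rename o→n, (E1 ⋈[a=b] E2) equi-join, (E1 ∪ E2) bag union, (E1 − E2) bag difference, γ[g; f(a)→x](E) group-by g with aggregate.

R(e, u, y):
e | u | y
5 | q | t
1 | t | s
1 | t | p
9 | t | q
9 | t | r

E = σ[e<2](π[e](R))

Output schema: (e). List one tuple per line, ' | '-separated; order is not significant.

Subexpression sizes:
  R → 5
  π[e](R) → 5
  σ[e<2](π[e](R)) → 2

== RESULT ==
e
1
1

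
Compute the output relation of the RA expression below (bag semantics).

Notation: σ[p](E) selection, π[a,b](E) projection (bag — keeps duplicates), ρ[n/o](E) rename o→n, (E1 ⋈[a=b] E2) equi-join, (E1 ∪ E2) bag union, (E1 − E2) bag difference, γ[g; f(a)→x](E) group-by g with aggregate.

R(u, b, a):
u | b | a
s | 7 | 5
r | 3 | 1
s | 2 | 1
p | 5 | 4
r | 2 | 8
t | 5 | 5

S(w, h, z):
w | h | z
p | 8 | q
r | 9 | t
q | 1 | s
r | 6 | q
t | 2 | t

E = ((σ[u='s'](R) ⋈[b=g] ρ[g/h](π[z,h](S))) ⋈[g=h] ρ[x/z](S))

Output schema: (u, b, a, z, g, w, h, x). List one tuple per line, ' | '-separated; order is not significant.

Row counts bottom-up:
  R → 6
  σ[u='s'](R) → 2
  S → 5
  π[z,h](S) → 5
  ρ[g/h](π[z,h](S)) → 5
  (σ[u='s'](R) ⋈[b=g] ρ[g/h](π[z,h](S))) → 1
  S → 5
  ρ[x/z](S) → 5
  ((σ[u='s'](R) ⋈[b=g] ρ[g/h](π[z,h](S))) ⋈[g=h] ρ[x/z](S)) → 1

== RESULT ==
u | b | a | z | g | w | h | x
s | 2 | 1 | t | 2 | t | 2 | t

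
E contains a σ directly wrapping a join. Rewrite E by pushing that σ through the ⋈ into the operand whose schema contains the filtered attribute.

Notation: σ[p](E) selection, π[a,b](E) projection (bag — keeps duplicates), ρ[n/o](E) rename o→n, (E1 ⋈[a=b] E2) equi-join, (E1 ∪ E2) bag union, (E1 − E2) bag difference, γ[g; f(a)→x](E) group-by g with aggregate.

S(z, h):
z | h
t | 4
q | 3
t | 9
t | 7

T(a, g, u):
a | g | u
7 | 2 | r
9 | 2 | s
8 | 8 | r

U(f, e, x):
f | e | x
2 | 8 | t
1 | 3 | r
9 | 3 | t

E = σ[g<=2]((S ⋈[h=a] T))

σ filters on g, owned by the right side.
E' = (S ⋈[h=a] σ[g<=2](T))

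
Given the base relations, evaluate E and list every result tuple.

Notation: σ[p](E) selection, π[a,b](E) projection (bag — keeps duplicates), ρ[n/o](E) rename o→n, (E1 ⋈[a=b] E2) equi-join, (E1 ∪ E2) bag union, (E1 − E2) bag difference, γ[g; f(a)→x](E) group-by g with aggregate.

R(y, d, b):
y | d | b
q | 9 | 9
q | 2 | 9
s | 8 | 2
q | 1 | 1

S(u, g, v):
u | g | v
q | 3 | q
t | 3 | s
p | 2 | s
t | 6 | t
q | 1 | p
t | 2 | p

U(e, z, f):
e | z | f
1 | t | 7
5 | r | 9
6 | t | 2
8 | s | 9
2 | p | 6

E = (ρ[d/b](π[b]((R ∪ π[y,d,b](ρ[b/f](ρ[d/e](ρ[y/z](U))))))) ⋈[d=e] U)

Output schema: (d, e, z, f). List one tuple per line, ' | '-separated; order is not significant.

Stepwise |·|:
  R → 4
  U → 5
  ρ[y/z](U) → 5
  ρ[d/e](ρ[y/z](U)) → 5
  ρ[b/f](ρ[d/e](ρ[y/z](U))) → 5
  π[y,d,b](ρ[b/f](ρ[d/e](ρ[y/z](U)))) → 5
  (R ∪ π[y,d,b](ρ[b/f](ρ[d/e](ρ[y/z](U))))) → 9
  π[b]((R ∪ π[y,d,b](ρ[b/f](ρ[d/e](ρ[y/z](U)))))) → 9
  ρ[d/b](π[b]((R ∪ π[y,d,b](ρ[b/f](ρ[d/e](ρ[y/z](U))))))) → 9
  U → 5
  (ρ[d/b](π[b]((R ∪ π[y,d,b](ρ[b/f](ρ[d/e](ρ[y/z](U))))))) ⋈[d=e] U) → 4

== RESULT ==
d | e | z | f
1 | 1 | t | 7
2 | 2 | p | 6
2 | 2 | p | 6
6 | 6 | t | 2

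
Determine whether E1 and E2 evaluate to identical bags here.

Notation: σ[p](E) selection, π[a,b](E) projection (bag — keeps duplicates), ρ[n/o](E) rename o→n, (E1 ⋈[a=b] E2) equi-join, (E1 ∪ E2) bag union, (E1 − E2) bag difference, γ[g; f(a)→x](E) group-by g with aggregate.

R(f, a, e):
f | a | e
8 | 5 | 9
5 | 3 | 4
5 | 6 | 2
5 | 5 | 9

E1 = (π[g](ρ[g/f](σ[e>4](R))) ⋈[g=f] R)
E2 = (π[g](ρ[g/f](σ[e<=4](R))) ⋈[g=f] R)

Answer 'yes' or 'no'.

E1 row counts bottom-up:
  R → 4
  σ[e>4](R) → 2
  ρ[g/f](σ[e>4](R)) → 2
  π[g](ρ[g/f](σ[e>4](R))) → 2
  R → 4
  (π[g](ρ[g/f](σ[e>4](R))) ⋈[g=f] R) → 4
E2 row counts bottom-up:
  R → 4
  σ[e<=4](R) → 2
  ρ[g/f](σ[e<=4](R)) → 2
  π[g](ρ[g/f](σ[e<=4](R))) → 2
  R → 4
  (π[g](ρ[g/f](σ[e<=4](R))) ⋈[g=f] R) → 6

E1 result:
g | f | a | e
5 | 5 | 3 | 4
5 | 5 | 5 | 9
5 | 5 | 6 | 2
8 | 8 | 5 | 9
E2 result:
g | f | a | e
5 | 5 | 3 | 4
5 | 5 | 3 | 4
5 | 5 | 5 | 9
5 | 5 | 5 | 9
5 | 5 | 6 | 2
5 | 5 | 6 | 2
Witness: (5, 5, 3, 4) appears 1× in E1 but 2× in E2.

no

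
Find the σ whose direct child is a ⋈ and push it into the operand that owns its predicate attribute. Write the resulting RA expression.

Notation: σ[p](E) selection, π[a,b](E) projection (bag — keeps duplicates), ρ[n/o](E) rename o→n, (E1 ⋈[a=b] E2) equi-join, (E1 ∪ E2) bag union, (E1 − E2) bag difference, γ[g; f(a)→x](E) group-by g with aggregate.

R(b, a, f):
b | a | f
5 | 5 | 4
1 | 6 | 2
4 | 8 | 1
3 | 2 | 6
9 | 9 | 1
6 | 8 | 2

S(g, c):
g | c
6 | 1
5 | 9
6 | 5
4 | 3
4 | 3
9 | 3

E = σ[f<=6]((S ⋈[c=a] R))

σ filters on f, owned by the right side.
E' = (S ⋈[c=a] σ[f<=6](R))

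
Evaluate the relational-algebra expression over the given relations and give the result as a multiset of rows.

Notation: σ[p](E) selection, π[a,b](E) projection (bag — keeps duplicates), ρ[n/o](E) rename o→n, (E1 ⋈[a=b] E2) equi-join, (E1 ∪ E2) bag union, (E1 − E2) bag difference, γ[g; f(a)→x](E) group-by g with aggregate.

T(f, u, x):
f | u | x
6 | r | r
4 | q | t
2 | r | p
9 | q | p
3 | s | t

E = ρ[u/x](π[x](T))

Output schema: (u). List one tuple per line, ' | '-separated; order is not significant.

Row counts bottom-up:
  T → 5
  π[x](T) → 5
  ρ[u/x](π[x](T)) → 5

== RESULT ==
u
p
p
r
t
t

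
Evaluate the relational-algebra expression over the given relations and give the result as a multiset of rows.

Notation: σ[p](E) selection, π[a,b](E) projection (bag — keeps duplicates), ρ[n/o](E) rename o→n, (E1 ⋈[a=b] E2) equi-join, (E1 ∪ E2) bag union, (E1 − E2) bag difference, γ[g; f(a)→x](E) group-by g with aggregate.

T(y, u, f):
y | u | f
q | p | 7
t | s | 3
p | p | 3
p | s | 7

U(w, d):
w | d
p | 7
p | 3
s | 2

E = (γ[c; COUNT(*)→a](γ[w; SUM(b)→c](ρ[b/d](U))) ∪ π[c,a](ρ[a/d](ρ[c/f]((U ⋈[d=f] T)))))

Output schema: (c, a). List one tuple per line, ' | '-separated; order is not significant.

Per-node cardinality:
  U → 3
  ρ[b/d](U) → 3
  γ[w; SUM(b)→c](ρ[b/d](U)) → 2
  γ[c; COUNT(*)→a](γ[w; SUM(b)→c](ρ[b/d](U))) → 2
  U → 3
  T → 4
  (U ⋈[d=f] T) → 4
  ρ[c/f]((U ⋈[d=f] T)) → 4
  ρ[a/d](ρ[c/f]((U ⋈[d=f] T))) → 4
  π[c,a](ρ[a/d](ρ[c/f]((U ⋈[d=f] T)))) → 4
  (γ[c; COUNT(*)→a](γ[w; SUM(b)→c](ρ[b/d](U))) ∪ π[c,a](ρ[a/d](ρ[c/f]((U ⋈[d=f] T))))) → 6

== RESULT ==
c | a
2 | 1
3 | 3
3 | 3
7 | 7
7 | 7
10 | 1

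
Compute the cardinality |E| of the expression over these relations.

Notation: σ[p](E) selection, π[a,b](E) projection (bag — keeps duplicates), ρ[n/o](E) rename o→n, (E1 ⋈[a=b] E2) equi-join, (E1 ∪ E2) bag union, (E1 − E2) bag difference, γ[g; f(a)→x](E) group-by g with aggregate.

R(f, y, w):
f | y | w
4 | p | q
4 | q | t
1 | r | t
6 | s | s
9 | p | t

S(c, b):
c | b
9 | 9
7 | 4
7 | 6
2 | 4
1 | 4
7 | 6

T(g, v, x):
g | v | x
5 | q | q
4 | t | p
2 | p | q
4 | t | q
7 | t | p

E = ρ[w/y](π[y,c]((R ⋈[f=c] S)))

Stepwise |·|:
  R → 5
  S → 6
  (R ⋈[f=c] S) → 2
  π[y,c]((R ⋈[f=c] S)) → 2
  ρ[w/y](π[y,c]((R ⋈[f=c] S))) → 2

|E| = 2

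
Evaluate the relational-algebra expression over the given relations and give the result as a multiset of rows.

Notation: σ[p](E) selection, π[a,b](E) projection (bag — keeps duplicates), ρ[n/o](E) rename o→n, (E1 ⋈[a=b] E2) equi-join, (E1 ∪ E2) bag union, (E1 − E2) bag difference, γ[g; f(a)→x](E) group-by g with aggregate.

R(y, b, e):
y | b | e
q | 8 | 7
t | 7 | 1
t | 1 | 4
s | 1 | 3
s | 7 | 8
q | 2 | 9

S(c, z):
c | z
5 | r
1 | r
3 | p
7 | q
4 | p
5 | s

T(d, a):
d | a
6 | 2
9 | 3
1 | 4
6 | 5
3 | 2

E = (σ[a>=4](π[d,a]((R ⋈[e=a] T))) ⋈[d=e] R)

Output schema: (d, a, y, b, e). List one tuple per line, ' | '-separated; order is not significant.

Per-node cardinality:
  R → 6
  T → 5
  (R ⋈[e=a] T) → 2
  π[d,a]((R ⋈[e=a] T)) → 2
  σ[a>=4](π[d,a]((R ⋈[e=a] T))) → 1
  R → 6
  (σ[a>=4](π[d,a]((R ⋈[e=a] T))) ⋈[d=e] R) → 1

== RESULT ==
d | a | y | b | e
1 | 4 | t | 7 | 1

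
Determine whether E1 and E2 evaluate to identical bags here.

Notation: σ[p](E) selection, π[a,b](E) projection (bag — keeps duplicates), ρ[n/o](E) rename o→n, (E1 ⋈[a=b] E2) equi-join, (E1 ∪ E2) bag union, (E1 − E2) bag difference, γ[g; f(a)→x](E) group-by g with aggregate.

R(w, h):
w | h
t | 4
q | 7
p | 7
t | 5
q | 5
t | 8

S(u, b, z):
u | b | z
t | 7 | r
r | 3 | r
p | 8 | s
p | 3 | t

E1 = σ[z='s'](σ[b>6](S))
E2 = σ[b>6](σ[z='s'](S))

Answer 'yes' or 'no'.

E1 stepwise |·|:
  S → 4
  σ[b>6](S) → 2
  σ[z='s'](σ[b>6](S)) → 1
E2 stepwise |·|:
  S → 4
  σ[z='s'](S) → 1
  σ[b>6](σ[z='s'](S)) → 1

E1 and E2 produce the same multiset:
u | b | z
p | 8 | s

yes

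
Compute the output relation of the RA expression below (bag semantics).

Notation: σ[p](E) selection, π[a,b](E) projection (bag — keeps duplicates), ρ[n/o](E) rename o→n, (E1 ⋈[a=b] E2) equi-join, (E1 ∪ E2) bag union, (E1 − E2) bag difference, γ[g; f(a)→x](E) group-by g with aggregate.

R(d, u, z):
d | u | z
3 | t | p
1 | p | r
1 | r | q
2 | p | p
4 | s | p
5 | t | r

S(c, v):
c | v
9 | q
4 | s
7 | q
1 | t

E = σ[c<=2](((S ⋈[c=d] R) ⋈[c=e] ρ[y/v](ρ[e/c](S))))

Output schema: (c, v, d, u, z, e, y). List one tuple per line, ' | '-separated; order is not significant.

Subexpression sizes:
  S → 4
  R → 6
  (S ⋈[c=d] R) → 3
  S → 4
  ρ[e/c](S) → 4
  ρ[y/v](ρ[e/c](S)) → 4
  ((S ⋈[c=d] R) ⋈[c=e] ρ[y/v](ρ[e/c](S))) → 3
  σ[c<=2](((S ⋈[c=d] R) ⋈[c=e] ρ[y/v](ρ[e/c](S)))) → 2

== RESULT ==
c | v | d | u | z | e | y
1 | t | 1 | p | r | 1 | t
1 | t | 1 | r | q | 1 | t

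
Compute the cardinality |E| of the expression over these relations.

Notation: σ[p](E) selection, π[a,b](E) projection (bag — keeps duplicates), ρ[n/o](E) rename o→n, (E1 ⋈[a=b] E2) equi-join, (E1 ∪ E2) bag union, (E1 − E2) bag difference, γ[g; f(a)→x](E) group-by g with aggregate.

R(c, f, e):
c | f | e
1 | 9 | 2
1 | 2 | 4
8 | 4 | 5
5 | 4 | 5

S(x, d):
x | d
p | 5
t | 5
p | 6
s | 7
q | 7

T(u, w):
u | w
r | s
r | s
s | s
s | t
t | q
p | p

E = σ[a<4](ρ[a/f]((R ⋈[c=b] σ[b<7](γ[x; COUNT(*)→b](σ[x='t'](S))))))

Stepwise |·|:
  R → 4
  S → 5
  σ[x='t'](S) → 1
  γ[x; COUNT(*)→b](σ[x='t'](S)) → 1
  σ[b<7](γ[x; COUNT(*)→b](σ[x='t'](S))) → 1
  (R ⋈[c=b] σ[b<7](γ[x; COUNT(*)→b](σ[x='t'](S)))) → 2
  ρ[a/f]((R ⋈[c=b] σ[b<7](γ[x; COUNT(*)→b](σ[x='t'](S))))) → 2
  σ[a<4](ρ[a/f]((R ⋈[c=b] σ[b<7](γ[x; COUNT(*)→b](σ[x='t'](S)))))) → 1

|E| = 1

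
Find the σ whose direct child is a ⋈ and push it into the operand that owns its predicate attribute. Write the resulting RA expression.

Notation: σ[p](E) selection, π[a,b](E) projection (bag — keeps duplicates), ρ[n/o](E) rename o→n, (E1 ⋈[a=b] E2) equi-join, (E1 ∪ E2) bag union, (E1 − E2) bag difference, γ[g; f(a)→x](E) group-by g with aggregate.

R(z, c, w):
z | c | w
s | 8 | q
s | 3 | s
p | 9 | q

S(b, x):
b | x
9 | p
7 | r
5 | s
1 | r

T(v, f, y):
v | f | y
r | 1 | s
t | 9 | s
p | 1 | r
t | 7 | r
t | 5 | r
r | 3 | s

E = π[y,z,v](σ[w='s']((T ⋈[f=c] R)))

σ filters on w, owned by the right side.
E' = π[y,z,v]((T ⋈[f=c] σ[w='s'](R)))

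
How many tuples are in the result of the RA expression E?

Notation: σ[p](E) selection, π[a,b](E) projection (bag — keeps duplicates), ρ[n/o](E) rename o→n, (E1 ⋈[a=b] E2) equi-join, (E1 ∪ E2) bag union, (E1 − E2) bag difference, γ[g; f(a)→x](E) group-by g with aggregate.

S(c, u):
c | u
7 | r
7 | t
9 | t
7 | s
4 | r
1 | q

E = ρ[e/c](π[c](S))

Row counts bottom-up:
  S → 6
  π[c](S) → 6
  ρ[e/c](π[c](S)) → 6

|E| = 6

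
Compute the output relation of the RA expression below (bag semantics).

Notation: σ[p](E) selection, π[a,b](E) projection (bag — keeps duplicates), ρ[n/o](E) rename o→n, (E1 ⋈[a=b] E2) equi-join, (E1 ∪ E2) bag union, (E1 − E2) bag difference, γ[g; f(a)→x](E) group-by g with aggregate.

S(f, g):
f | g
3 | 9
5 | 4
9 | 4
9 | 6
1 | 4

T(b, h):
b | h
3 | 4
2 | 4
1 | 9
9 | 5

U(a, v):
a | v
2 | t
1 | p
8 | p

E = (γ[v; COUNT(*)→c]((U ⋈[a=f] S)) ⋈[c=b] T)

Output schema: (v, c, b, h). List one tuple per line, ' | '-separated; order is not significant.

Stepwise |·|:
  U → 3
  S → 5
  (U ⋈[a=f] S) → 1
  γ[v; COUNT(*)→c]((U ⋈[a=f] S)) → 1
  T → 4
  (γ[v; COUNT(*)→c]((U ⋈[a=f] S)) ⋈[c=b] T) → 1

== RESULT ==
v | c | b | h
p | 1 | 1 | 9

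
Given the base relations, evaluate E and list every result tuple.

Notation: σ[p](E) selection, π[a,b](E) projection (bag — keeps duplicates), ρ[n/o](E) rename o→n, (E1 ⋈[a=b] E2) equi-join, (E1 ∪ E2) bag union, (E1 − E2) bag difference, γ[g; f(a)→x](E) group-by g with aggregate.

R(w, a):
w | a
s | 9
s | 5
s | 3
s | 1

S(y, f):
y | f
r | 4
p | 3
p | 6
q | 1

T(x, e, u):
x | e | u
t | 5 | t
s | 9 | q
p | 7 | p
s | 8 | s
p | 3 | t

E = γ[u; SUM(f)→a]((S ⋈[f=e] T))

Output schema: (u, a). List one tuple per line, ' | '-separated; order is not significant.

Per-node cardinality:
  S → 4
  T → 5
  (S ⋈[f=e] T) → 1
  γ[u; SUM(f)→a]((S ⋈[f=e] T)) → 1

== RESULT ==
u | a
t | 3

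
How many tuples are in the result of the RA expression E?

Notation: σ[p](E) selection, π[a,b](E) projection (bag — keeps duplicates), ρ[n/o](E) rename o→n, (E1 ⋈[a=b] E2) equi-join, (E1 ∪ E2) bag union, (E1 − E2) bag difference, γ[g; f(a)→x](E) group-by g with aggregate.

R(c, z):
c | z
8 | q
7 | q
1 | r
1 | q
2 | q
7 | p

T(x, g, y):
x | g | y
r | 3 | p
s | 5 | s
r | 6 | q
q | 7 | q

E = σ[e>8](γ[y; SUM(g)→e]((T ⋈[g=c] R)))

Row counts bottom-up:
  T → 4
  R → 6
  (T ⋈[g=c] R) → 2
  γ[y; SUM(g)→e]((T ⋈[g=c] R)) → 1
  σ[e>8](γ[y; SUM(g)→e]((T ⋈[g=c] R))) → 1

|E| = 1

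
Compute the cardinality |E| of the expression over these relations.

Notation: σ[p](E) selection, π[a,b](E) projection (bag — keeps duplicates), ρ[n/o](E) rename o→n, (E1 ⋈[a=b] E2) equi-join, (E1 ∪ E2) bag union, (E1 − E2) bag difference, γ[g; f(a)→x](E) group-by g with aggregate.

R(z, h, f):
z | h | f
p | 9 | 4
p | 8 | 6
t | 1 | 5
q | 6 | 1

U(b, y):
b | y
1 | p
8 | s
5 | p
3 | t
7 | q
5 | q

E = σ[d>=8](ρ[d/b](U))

Stepwise |·|:
  U → 6
  ρ[d/b](U) → 6
  σ[d>=8](ρ[d/b](U)) → 1

|E| = 1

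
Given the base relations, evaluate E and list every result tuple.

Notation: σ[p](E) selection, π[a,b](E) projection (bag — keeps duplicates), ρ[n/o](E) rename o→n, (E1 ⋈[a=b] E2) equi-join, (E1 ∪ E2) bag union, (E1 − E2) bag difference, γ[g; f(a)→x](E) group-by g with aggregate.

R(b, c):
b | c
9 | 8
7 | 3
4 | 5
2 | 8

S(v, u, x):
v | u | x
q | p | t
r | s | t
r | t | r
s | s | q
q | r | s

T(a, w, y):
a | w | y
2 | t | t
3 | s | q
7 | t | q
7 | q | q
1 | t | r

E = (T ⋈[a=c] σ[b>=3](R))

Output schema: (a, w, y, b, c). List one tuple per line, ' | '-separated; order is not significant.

Row counts bottom-up:
  T → 5
  R → 4
  σ[b>=3](R) → 3
  (T ⋈[a=c] σ[b>=3](R)) → 1

== RESULT ==
a | w | y | b | c
3 | s | q | 7 | 3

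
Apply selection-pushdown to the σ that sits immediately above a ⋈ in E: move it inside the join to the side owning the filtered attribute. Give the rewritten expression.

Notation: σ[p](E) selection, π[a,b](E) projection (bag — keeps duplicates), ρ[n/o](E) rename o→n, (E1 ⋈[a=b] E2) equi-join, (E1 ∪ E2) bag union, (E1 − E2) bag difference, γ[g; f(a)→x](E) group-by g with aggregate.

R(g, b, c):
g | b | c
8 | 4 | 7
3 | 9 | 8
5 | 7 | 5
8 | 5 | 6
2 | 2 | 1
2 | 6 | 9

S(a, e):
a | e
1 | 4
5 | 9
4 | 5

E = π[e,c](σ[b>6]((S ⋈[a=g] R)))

σ filters on b, owned by the right side.
E' = π[e,c]((S ⋈[a=g] σ[b>6](R)))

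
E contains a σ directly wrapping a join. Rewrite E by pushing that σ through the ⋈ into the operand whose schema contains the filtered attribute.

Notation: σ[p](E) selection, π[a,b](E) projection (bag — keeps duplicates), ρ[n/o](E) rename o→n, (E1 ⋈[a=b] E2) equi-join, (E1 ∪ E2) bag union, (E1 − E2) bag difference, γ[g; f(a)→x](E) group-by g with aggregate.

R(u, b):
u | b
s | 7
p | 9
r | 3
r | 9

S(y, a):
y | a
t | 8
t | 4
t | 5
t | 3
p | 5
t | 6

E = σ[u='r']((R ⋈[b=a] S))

σ filters on u, owned by the left side.
E' = (σ[u='r'](R) ⋈[b=a] S)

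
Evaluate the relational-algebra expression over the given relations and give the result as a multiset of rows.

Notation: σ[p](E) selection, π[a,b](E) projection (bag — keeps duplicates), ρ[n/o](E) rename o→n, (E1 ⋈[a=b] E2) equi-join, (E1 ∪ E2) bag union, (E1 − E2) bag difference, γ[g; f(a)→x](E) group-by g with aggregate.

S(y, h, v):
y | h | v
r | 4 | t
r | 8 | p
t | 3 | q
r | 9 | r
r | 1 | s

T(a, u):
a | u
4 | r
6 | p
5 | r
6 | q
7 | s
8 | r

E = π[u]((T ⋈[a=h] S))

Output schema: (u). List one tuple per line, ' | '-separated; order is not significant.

Row counts bottom-up:
  T → 6
  S → 5
  (T ⋈[a=h] S) → 2
  π[u]((T ⋈[a=h] S)) → 2

== RESULT ==
u
r
r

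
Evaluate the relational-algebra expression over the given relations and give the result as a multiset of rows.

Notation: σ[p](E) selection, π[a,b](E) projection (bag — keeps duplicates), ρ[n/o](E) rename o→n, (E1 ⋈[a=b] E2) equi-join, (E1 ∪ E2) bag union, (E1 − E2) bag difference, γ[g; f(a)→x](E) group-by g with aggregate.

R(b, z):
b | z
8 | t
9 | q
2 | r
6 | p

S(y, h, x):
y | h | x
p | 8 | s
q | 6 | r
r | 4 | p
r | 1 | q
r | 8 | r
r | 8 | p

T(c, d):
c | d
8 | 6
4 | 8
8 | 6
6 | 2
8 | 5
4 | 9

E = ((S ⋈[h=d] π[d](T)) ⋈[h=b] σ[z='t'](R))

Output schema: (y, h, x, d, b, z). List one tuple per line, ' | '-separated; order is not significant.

Row counts bottom-up:
  S → 6
  T → 6
  π[d](T) → 6
  (S ⋈[h=d] π[d](T)) → 5
  R → 4
  σ[z='t'](R) → 1
  ((S ⋈[h=d] π[d](T)) ⋈[h=b] σ[z='t'](R)) → 3

== RESULT ==
y | h | x | d | b | z
p | 8 | s | 8 | 8 | t
r | 8 | p | 8 | 8 | t
r | 8 | r | 8 | 8 | t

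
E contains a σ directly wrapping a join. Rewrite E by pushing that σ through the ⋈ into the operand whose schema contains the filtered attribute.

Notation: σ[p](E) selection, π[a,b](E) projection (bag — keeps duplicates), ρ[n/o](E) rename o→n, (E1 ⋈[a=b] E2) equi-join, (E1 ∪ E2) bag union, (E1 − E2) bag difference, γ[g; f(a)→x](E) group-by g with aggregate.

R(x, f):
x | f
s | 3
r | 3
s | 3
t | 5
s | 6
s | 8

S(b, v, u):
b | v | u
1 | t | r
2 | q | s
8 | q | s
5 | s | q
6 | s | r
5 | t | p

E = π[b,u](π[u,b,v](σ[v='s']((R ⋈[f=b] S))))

σ filters on v, owned by the right side.
E' = π[b,u](π[u,b,v]((R ⋈[f=b] σ[v='s'](S))))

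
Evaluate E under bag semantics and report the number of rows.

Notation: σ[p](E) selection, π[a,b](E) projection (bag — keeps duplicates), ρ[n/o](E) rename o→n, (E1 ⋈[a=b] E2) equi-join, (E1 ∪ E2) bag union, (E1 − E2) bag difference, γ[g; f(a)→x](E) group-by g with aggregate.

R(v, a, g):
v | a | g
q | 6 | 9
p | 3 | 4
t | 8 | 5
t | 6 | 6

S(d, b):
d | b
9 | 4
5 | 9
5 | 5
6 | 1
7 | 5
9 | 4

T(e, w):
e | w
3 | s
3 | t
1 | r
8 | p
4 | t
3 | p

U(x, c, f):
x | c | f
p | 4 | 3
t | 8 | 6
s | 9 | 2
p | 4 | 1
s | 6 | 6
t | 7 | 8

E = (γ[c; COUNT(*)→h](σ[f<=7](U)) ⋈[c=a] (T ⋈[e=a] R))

Subexpression sizes:
  U → 6
  σ[f<=7](U) → 5
  γ[c; COUNT(*)→h](σ[f<=7](U)) → 4
  T → 6
  R → 4
  (T ⋈[e=a] R) → 4
  (γ[c; COUNT(*)→h](σ[f<=7](U)) ⋈[c=a] (T ⋈[e=a] R)) → 1

|E| = 1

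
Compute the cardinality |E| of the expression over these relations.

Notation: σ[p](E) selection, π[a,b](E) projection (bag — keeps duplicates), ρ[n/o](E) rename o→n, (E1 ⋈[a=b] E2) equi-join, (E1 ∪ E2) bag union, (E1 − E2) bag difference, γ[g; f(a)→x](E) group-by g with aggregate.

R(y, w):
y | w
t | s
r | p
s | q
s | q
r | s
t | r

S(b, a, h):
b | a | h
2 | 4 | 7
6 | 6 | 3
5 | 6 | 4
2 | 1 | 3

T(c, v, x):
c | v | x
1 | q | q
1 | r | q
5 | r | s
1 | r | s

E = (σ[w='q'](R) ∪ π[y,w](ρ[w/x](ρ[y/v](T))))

Row counts bottom-up:
  R → 6
  σ[w='q'](R) → 2
  T → 4
  ρ[y/v](T) → 4
  ρ[w/x](ρ[y/v](T)) → 4
  π[y,w](ρ[w/x](ρ[y/v](T))) → 4
  (σ[w='q'](R) ∪ π[y,w](ρ[w/x](ρ[y/v](T)))) → 6

|E| = 6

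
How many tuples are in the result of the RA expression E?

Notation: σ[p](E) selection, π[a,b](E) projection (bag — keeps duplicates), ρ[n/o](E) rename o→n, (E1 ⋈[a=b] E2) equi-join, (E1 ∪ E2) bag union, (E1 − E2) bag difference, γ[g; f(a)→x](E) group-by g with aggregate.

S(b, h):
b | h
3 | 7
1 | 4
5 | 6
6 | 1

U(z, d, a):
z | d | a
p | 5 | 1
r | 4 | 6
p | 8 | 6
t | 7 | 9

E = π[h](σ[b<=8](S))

Per-node cardinality:
  S → 4
  σ[b<=8](S) → 4
  π[h](σ[b<=8](S)) → 4

|E| = 4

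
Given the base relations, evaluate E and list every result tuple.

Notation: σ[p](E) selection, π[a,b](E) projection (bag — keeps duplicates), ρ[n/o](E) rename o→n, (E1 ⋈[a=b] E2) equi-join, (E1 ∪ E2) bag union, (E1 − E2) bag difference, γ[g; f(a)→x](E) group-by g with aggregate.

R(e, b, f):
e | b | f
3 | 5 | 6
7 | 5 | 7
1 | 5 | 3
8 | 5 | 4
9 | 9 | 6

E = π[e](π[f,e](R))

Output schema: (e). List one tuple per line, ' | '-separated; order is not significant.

Per-node cardinality:
  R → 5
  π[f,e](R) → 5
  π[e](π[f,e](R)) → 5

== RESULT ==
e
1
3
7
8
9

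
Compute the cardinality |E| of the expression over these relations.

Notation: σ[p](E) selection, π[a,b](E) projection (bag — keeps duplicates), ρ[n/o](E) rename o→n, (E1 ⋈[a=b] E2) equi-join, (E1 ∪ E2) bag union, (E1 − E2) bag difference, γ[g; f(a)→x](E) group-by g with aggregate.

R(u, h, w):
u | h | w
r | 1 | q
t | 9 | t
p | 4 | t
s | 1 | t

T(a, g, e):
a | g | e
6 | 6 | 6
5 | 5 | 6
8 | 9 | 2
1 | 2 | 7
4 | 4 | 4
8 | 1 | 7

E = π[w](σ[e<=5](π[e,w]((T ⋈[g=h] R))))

Row counts bottom-up:
  T → 6
  R → 4
  (T ⋈[g=h] R) → 4
  π[e,w]((T ⋈[g=h] R)) → 4
  σ[e<=5](π[e,w]((T ⋈[g=h] R))) → 2
  π[w](σ[e<=5](π[e,w]((T ⋈[g=h] R)))) → 2

|E| = 2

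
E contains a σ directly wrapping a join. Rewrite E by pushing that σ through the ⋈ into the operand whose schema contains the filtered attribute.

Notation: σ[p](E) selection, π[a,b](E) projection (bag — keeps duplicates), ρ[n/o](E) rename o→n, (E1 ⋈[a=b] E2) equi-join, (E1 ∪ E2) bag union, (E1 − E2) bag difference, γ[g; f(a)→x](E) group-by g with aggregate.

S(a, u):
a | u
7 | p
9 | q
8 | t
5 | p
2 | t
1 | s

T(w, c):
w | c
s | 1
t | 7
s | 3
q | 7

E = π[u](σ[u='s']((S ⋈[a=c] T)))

σ filters on u, owned by the left side.
E' = π[u]((σ[u='s'](S) ⋈[a=c] T))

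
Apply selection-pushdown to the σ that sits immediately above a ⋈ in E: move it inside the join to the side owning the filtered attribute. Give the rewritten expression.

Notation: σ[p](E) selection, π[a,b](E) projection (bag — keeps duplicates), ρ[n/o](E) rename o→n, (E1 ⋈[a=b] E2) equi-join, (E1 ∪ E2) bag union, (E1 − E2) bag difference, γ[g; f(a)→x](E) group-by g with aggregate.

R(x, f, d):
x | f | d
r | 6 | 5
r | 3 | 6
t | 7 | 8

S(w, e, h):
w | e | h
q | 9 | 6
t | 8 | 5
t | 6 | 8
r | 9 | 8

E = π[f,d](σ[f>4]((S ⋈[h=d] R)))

σ filters on f, owned by the right side.
E' = π[f,d]((S ⋈[h=d] σ[f>4](R)))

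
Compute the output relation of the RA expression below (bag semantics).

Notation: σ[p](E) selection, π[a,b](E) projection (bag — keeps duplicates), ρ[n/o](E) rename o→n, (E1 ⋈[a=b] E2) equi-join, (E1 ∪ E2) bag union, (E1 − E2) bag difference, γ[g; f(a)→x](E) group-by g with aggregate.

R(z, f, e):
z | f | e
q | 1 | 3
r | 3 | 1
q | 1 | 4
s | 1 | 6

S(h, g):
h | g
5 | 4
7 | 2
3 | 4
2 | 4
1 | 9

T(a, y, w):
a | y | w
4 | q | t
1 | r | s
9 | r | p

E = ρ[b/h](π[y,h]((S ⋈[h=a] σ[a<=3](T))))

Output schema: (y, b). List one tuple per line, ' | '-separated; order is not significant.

Row counts bottom-up:
  S → 5
  T → 3
  σ[a<=3](T) → 1
  (S ⋈[h=a] σ[a<=3](T)) → 1
  π[y,h]((S ⋈[h=a] σ[a<=3](T))) → 1
  ρ[b/h](π[y,h]((S ⋈[h=a] σ[a<=3](T)))) → 1

== RESULT ==
y | b
r | 1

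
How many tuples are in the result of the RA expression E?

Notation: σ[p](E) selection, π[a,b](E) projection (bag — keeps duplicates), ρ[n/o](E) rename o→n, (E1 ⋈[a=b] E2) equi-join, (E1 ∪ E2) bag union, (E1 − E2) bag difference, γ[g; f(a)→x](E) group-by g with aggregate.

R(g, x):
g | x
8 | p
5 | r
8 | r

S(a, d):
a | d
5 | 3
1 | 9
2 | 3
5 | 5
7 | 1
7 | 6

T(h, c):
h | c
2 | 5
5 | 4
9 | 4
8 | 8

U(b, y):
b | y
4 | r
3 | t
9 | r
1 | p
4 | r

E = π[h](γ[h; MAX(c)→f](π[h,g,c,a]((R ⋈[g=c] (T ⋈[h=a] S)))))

Stepwise |·|:
  R → 3
  T → 4
  S → 6
  (T ⋈[h=a] S) → 3
  (R ⋈[g=c] (T ⋈[h=a] S)) → 1
  π[h,g,c,a]((R ⋈[g=c] (T ⋈[h=a] S))) → 1
  γ[h; MAX(c)→f](π[h,g,c,a]((R ⋈[g=c] (T ⋈[h=a] S)))) → 1
  π[h](γ[h; MAX(c)→f](π[h,g,c,a]((R ⋈[g=c] (T ⋈[h=a] S))))) → 1

|E| = 1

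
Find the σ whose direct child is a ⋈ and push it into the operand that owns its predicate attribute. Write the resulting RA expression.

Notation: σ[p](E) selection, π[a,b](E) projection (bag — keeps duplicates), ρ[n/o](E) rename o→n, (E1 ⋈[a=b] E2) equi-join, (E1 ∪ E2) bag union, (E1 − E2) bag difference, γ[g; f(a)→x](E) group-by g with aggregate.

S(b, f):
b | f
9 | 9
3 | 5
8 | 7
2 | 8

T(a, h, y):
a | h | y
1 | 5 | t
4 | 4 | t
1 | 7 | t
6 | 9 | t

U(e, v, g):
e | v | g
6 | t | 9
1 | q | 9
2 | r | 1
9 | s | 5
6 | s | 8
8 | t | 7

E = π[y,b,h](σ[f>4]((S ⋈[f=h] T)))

σ filters on f, owned by the left side.
E' = π[y,b,h]((σ[f>4](S) ⋈[f=h] T))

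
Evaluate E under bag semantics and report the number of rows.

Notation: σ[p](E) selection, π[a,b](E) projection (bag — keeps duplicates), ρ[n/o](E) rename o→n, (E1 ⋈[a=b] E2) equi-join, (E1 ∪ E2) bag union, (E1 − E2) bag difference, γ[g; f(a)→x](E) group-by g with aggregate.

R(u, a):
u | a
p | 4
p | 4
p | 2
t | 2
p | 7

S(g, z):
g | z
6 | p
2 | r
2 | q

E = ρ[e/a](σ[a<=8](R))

Per-node cardinality:
  R → 5
  σ[a<=8](R) → 5
  ρ[e/a](σ[a<=8](R)) → 5

|E| = 5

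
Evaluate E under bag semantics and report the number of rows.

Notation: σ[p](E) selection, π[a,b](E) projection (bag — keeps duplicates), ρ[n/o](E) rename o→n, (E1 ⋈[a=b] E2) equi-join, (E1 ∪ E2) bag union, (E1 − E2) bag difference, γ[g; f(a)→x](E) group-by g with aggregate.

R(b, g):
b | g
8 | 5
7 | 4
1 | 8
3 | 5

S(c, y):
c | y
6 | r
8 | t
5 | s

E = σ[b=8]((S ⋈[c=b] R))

Per-node cardinality:
  S → 3
  R → 4
  (S ⋈[c=b] R) → 1
  σ[b=8]((S ⋈[c=b] R)) → 1

|E| = 1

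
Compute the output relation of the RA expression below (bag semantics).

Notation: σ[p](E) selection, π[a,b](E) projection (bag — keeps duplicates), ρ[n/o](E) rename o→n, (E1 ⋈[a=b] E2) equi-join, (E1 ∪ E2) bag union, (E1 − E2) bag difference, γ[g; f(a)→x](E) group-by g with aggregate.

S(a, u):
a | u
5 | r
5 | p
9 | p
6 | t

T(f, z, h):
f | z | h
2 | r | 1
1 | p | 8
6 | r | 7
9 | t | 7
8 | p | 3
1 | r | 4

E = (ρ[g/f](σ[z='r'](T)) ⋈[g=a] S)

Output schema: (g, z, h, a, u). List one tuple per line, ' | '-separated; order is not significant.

Row counts bottom-up:
  T → 6
  σ[z='r'](T) → 3
  ρ[g/f](σ[z='r'](T)) → 3
  S → 4
  (ρ[g/f](σ[z='r'](T)) ⋈[g=a] S) → 1

== RESULT ==
g | z | h | a | u
6 | r | 7 | 6 | t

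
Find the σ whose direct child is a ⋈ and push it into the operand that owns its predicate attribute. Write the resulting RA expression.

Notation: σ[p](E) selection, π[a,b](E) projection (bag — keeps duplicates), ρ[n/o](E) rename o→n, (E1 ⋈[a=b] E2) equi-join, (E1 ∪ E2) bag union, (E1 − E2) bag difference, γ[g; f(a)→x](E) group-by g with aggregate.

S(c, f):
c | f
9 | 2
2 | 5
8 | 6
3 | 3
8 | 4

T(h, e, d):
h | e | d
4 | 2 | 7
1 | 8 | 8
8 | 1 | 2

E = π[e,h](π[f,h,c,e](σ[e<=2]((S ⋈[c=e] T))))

σ filters on e, owned by the right side.
E' = π[e,h](π[f,h,c,e]((S ⋈[c=e] σ[e<=2](T))))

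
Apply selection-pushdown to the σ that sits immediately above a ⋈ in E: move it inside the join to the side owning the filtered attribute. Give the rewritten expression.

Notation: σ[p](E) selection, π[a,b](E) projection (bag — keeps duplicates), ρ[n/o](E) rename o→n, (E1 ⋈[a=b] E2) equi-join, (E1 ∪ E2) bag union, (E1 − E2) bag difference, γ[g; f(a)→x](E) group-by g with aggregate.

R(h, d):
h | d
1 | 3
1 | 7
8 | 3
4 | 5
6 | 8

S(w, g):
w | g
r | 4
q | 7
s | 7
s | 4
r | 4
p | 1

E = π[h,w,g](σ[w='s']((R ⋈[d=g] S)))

σ filters on w, owned by the right side.
E' = π[h,w,g]((R ⋈[d=g] σ[w='s'](S)))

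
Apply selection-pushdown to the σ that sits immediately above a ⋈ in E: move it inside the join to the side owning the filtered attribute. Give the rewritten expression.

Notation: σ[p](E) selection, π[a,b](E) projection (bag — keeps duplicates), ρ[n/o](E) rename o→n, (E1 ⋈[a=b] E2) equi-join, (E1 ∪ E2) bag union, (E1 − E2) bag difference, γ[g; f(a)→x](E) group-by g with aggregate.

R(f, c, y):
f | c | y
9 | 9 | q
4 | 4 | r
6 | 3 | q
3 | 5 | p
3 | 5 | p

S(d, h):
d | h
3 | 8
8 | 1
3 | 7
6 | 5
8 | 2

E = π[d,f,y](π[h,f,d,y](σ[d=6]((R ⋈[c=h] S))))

σ filters on d, owned by the right side.
E' = π[d,f,y](π[h,f,d,y]((R ⋈[c=h] σ[d=6](S))))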